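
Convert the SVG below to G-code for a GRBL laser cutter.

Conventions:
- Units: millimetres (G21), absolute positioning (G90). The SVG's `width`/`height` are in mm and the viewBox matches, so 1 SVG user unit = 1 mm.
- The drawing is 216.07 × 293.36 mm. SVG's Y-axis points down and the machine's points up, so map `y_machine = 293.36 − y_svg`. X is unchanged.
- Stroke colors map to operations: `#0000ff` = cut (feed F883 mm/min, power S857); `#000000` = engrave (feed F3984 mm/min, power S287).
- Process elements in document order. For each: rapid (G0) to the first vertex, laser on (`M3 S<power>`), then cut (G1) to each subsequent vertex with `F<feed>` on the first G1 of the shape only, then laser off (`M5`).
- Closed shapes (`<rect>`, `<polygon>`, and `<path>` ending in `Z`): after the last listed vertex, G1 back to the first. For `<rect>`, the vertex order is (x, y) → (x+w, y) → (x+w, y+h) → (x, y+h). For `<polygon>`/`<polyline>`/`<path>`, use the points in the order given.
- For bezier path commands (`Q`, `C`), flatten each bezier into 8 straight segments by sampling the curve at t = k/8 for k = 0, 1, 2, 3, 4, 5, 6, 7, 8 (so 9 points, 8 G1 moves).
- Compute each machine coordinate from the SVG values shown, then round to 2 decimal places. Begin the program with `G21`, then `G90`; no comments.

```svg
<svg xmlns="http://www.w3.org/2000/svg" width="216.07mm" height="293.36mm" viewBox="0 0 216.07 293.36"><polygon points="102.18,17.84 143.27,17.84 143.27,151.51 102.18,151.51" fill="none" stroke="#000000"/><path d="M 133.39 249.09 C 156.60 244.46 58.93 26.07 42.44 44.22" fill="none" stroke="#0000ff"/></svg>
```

Since the viewBox matches the mm dimensions, user units are millimetres directly. The only transform is the Y-flip y_m = 293.36 − y_svg.

Shape 1 is a rectangle drawn with `<polygon>`. Its stroke #000000 means engrave at S287, F3984. After flipping Y the toolpath is (102.18,275.52) → (143.27,275.52) → (143.27,141.85) → (102.18,141.85) → (102.18,275.52), returning to the start.

Shape 2 is a cubic bezier drawn with `<path>`. Its stroke #0000ff means cut at S857, F883. After flipping Y the toolpath is (133.39,44.27) → (136.82,55.15) → (131.29,80.79) → (119.16,115.91) → (102.80,155.25) → (84.58,193.51) → (66.87,225.44) → (52.03,245.74) → (42.44,249.14).

G21
G90
G0 X102.18 Y275.52
M3 S287
G1 X143.27 Y275.52 F3984
G1 X143.27 Y141.85
G1 X102.18 Y141.85
G1 X102.18 Y275.52
M5
G0 X133.39 Y44.27
M3 S857
G1 X136.82 Y55.15 F883
G1 X131.29 Y80.79
G1 X119.16 Y115.91
G1 X102.80 Y155.25
G1 X84.58 Y193.51
G1 X66.87 Y225.44
G1 X52.03 Y245.74
G1 X42.44 Y249.14
M5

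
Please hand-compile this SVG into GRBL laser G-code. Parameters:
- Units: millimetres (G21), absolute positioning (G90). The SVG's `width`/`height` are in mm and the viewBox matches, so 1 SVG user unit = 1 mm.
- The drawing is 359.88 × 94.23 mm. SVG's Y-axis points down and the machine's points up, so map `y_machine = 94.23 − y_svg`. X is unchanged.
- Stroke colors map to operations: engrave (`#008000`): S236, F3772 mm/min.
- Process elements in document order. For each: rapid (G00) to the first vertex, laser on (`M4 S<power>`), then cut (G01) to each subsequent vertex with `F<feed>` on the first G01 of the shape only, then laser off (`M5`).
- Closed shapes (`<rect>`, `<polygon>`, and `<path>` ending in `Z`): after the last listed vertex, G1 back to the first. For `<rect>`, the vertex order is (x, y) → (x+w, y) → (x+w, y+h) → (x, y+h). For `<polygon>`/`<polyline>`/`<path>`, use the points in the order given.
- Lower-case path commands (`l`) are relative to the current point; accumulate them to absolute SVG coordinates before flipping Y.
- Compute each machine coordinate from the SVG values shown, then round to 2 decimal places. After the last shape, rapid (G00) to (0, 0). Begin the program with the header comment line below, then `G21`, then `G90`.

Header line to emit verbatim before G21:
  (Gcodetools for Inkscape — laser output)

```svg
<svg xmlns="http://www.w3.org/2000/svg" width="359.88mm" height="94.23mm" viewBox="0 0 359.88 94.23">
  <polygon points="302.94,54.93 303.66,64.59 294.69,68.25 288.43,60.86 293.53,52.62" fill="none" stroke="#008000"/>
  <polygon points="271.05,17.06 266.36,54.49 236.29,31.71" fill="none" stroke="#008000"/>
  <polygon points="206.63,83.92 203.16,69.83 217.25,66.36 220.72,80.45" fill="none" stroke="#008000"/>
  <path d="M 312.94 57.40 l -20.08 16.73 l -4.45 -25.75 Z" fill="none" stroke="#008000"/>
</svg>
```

1 u = 1 mm; y_m = 94.23 − y.

[1] `<polygon>` regular polygon, #008000→engrave S236 F3772: (302.94,39.30) → (303.66,29.64) → (294.69,25.98) → (288.43,33.37) → (293.53,41.61) → (302.94,39.30) (closed)

[2] `<polygon>` regular polygon, #008000→engrave S236 F3772: (271.05,77.17) → (266.36,39.74) → (236.29,62.52) → (271.05,77.17) (closed)

[3] `<polygon>` regular polygon, #008000→engrave S236 F3772: (206.63,10.31) → (203.16,24.40) → (217.25,27.87) → (220.72,13.78) → (206.63,10.31) (closed)

[4] `<path>` regular polygon, #008000→engrave S236 F3772: (312.94,36.83) → (292.86,20.10) → (288.41,45.85) → (312.94,36.83) (closed)

(Gcodetools for Inkscape — laser output)
G21
G90
G00 X302.94 Y39.30
M4 S236
G01 X303.66 Y29.64 F3772
G01 X294.69 Y25.98
G01 X288.43 Y33.37
G01 X293.53 Y41.61
G01 X302.94 Y39.30
M5
G00 X271.05 Y77.17
M4 S236
G01 X266.36 Y39.74 F3772
G01 X236.29 Y62.52
G01 X271.05 Y77.17
M5
G00 X206.63 Y10.31
M4 S236
G01 X203.16 Y24.40 F3772
G01 X217.25 Y27.87
G01 X220.72 Y13.78
G01 X206.63 Y10.31
M5
G00 X312.94 Y36.83
M4 S236
G01 X292.86 Y20.10 F3772
G01 X288.41 Y45.85
G01 X312.94 Y36.83
M5
G00 X0.00 Y0.00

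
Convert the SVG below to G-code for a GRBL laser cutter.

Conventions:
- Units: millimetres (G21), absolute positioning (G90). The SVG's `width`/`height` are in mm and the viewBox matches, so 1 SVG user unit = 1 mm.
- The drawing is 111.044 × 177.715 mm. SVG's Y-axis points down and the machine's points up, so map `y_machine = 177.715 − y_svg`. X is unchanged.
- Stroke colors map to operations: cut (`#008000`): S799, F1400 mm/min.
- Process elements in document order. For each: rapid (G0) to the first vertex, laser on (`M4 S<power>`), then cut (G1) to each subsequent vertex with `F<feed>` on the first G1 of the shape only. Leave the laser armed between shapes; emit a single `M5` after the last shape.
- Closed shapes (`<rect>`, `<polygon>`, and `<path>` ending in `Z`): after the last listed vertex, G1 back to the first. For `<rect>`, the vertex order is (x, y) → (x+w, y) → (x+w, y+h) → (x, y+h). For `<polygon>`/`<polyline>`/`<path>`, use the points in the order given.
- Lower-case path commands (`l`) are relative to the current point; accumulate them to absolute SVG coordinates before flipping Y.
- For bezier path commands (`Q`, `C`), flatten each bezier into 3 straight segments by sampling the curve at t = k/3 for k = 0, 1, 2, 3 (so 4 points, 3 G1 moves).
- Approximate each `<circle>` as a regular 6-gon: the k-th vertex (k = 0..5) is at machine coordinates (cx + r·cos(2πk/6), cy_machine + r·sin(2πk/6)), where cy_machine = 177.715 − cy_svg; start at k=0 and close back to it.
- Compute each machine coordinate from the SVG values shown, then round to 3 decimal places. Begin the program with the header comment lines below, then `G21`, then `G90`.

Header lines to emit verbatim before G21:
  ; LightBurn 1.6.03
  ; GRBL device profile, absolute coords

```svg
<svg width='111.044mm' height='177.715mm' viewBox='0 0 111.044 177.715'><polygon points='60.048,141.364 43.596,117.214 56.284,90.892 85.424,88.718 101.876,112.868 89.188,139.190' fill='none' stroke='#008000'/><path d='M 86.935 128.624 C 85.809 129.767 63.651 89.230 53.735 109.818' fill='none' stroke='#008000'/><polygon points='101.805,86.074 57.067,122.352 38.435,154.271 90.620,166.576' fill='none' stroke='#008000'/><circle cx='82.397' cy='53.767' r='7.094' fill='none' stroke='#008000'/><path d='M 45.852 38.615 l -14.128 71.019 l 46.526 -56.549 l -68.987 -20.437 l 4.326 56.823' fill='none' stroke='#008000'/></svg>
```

1 u = 1 mm; y_m = 177.715 − y.

[1] `<polygon>` regular polygon, #008000→cut S799 F1400: (60.048,36.351) → (43.596,60.501) → (56.284,86.823) → (85.424,88.997) → (101.876,64.847) → (89.188,38.525) → (60.048,36.351) (closed)

[2] `<path>` cubic bezier, #008000→cut S799 F1400: (86.935,49.091) → (80.031,58.034) → (66.499,71.918) → (53.735,67.897)

[3] `<polygon>` closed polygon, #008000→cut S799 F1400: (101.805,91.641) → (57.067,55.363) → (38.435,23.444) → (90.620,11.139) → (101.805,91.641) (closed)

[4] `<circle>` circle, #008000→cut S799 F1400: (89.491,123.948) → (85.944,130.092) → (78.850,130.092) → (75.303,123.948) → (78.850,117.804) → (85.944,117.804) → (89.491,123.948) (closed)

[5] `<path>` open polyline, #008000→cut S799 F1400: (45.852,139.100) → (31.724,68.081) → (78.250,124.630) → (9.263,145.067) → (13.589,88.244)

; LightBurn 1.6.03
; GRBL device profile, absolute coords
G21
G90
G0 X60.048 Y36.351
M4 S799
G1 X43.596 Y60.501 F1400
G1 X56.284 Y86.823
G1 X85.424 Y88.997
G1 X101.876 Y64.847
G1 X89.188 Y38.525
G1 X60.048 Y36.351
G0 X86.935 Y49.091
M4 S799
G1 X80.031 Y58.034 F1400
G1 X66.499 Y71.918
G1 X53.735 Y67.897
G0 X101.805 Y91.641
M4 S799
G1 X57.067 Y55.363 F1400
G1 X38.435 Y23.444
G1 X90.620 Y11.139
G1 X101.805 Y91.641
G0 X89.491 Y123.948
M4 S799
G1 X85.944 Y130.092 F1400
G1 X78.850 Y130.092
G1 X75.303 Y123.948
G1 X78.850 Y117.804
G1 X85.944 Y117.804
G1 X89.491 Y123.948
G0 X45.852 Y139.100
M4 S799
G1 X31.724 Y68.081 F1400
G1 X78.250 Y124.630
G1 X9.263 Y145.067
G1 X13.589 Y88.244
M5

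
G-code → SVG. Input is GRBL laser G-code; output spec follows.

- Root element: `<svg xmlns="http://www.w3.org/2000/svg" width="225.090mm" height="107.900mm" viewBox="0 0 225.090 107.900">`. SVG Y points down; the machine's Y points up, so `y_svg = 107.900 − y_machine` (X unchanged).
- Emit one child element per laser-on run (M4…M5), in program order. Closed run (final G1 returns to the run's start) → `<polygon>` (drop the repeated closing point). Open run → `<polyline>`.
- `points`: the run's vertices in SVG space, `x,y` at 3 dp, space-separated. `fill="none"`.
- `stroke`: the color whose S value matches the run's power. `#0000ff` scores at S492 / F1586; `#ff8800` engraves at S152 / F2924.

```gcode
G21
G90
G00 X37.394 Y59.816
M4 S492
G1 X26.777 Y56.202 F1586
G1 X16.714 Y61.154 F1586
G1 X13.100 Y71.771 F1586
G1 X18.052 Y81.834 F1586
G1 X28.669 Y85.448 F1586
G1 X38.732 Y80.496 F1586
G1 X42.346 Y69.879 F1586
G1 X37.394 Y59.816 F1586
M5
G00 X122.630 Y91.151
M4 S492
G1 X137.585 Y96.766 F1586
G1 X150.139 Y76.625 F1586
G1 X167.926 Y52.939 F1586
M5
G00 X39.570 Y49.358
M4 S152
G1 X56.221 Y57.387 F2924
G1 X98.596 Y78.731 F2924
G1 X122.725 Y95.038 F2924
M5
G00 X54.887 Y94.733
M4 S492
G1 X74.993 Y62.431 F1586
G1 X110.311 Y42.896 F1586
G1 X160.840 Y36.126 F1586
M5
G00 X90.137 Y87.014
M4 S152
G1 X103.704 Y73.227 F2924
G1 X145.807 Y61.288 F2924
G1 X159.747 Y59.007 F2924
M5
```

<svg xmlns="http://www.w3.org/2000/svg" width="225.090mm" height="107.900mm" viewBox="0 0 225.090 107.900">
  <polygon points="37.394,48.084 26.777,51.698 16.714,46.746 13.100,36.129 18.052,26.066 28.669,22.452 38.732,27.404 42.346,38.021" fill="none" stroke="#0000ff"/>
  <polyline points="122.630,16.749 137.585,11.134 150.139,31.275 167.926,54.961" fill="none" stroke="#0000ff"/>
  <polyline points="39.570,58.542 56.221,50.513 98.596,29.169 122.725,12.862" fill="none" stroke="#ff8800"/>
  <polyline points="54.887,13.167 74.993,45.469 110.311,65.004 160.840,71.774" fill="none" stroke="#0000ff"/>
  <polyline points="90.137,20.886 103.704,34.673 145.807,46.612 159.747,48.893" fill="none" stroke="#ff8800"/>
</svg>

Machine Y-up, SVG Y-down with viewBox height 107.900, so y_svg = 107.900 − y_machine; X carries over.

Run 1: S492 ⇒ score layer `#0000ff`. The run returns to its start, so emit a `<polygon>` with points (Y-flipped): 37.394,48.084 26.777,51.698 16.714,46.746 13.100,36.129 18.052,26.066 28.669,22.452 38.732,27.404 42.346,38.021.

Run 2: S492 ⇒ score layer `#0000ff`. The run is open, so emit a `<polyline>` with points (Y-flipped): 122.630,16.749 137.585,11.134 150.139,31.275 167.926,54.961.

Run 3: S152 ⇒ engrave layer `#ff8800`. The run is open, so emit a `<polyline>` with points (Y-flipped): 39.570,58.542 56.221,50.513 98.596,29.169 122.725,12.862.

Run 4: power S492 maps to stroke `#0000ff` (score). The run is open, so emit a `<polyline>` with points (Y-flipped): 54.887,13.167 74.993,45.469 110.311,65.004 160.840,71.774.

Run 5: the run's S152 means `#ff8800` (engrave). The run is open, so emit a `<polyline>` with points (Y-flipped): 90.137,20.886 103.704,34.673 145.807,46.612 159.747,48.893.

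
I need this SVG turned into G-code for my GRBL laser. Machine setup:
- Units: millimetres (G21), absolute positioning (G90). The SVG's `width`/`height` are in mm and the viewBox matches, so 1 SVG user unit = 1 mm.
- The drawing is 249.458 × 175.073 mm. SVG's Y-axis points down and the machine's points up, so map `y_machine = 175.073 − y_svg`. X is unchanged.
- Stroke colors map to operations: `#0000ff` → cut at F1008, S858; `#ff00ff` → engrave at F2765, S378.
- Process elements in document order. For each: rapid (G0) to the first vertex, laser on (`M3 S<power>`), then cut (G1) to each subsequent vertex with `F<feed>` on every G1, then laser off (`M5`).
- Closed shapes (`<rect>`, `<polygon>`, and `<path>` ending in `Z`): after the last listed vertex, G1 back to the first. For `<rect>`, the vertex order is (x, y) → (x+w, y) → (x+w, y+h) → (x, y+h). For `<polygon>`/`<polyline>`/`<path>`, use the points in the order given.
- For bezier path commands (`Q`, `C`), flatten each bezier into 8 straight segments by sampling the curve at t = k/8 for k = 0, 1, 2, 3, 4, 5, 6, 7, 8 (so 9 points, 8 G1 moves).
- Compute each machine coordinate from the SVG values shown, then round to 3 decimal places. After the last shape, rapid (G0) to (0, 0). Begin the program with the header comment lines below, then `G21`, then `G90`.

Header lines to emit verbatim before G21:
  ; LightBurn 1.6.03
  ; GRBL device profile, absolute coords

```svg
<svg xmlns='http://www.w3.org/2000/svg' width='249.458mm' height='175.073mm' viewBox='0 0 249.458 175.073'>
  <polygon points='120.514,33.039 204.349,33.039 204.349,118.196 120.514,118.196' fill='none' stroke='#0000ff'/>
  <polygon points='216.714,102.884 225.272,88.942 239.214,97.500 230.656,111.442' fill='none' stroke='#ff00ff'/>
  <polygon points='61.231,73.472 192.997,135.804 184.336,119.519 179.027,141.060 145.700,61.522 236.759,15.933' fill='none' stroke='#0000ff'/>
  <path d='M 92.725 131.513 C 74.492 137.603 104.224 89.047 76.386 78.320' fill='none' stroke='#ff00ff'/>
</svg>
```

; LightBurn 1.6.03
; GRBL device profile, absolute coords
G21
G90
G0 X120.514 Y142.034
M3 S858
G1 X204.349 Y142.034 F1008
G1 X204.349 Y56.877 F1008
G1 X120.514 Y56.877 F1008
G1 X120.514 Y142.034 F1008
M5
G0 X216.714 Y72.189
M3 S378
G1 X225.272 Y86.131 F2765
G1 X239.214 Y77.573 F2765
G1 X230.656 Y63.631 F2765
G1 X216.714 Y72.189 F2765
M5
G0 X61.231 Y101.601
M3 S858
G1 X192.997 Y39.269 F1008
G1 X184.336 Y55.554 F1008
G1 X179.027 Y34.013 F1008
G1 X145.700 Y113.551 F1008
G1 X236.759 Y159.140 F1008
G1 X61.231 Y101.601 F1008
M5
G0 X92.725 Y43.560
M3 S378
G1 X87.930 Y43.657 F2765
G1 X86.395 Y47.794 F2765
G1 X86.883 Y54.886 F2765
G1 X88.157 Y63.850 F2765
G1 X88.982 Y73.603 F2765
G1 X88.119 Y83.060 F2765
G1 X84.333 Y91.138 F2765
G1 X76.386 Y96.753 F2765
M5
G0 X0.000 Y0.000

Since the viewBox matches the mm dimensions, user units are millimetres directly. The only transform is the Y-flip y_m = 175.073 − y_svg.

Shape 1 is a rectangle drawn with `<polygon>`. Its stroke #0000ff means cut at S858, F1008. After flipping Y the toolpath is (120.514,142.034) → (204.349,142.034) → (204.349,56.877) → (120.514,56.877) → (120.514,142.034), returning to the start.

Shape 2 is a regular polygon drawn with `<polygon>`. Its stroke #ff00ff means engrave at S378, F2765. After flipping Y the toolpath is (216.714,72.189) → (225.272,86.131) → (239.214,77.573) → (230.656,63.631) → (216.714,72.189), returning to the start.

Shape 3 is a closed polygon drawn with `<polygon>`. Its stroke #0000ff means cut at S858, F1008. After flipping Y the toolpath is (61.231,101.601) → (192.997,39.269) → (184.336,55.554) → (179.027,34.013) → (145.700,113.551) → (236.759,159.140) → (61.231,101.601), returning to the start.

Shape 4 is a cubic bezier drawn with `<path>`. Its stroke #ff00ff means engrave at S378, F2765. After flipping Y the toolpath is (92.725,43.560) → (87.930,43.657) → (86.395,47.794) → (86.883,54.886) → (88.157,63.850) → (88.982,73.603) → (88.119,83.060) → (84.333,91.138) → (76.386,96.753).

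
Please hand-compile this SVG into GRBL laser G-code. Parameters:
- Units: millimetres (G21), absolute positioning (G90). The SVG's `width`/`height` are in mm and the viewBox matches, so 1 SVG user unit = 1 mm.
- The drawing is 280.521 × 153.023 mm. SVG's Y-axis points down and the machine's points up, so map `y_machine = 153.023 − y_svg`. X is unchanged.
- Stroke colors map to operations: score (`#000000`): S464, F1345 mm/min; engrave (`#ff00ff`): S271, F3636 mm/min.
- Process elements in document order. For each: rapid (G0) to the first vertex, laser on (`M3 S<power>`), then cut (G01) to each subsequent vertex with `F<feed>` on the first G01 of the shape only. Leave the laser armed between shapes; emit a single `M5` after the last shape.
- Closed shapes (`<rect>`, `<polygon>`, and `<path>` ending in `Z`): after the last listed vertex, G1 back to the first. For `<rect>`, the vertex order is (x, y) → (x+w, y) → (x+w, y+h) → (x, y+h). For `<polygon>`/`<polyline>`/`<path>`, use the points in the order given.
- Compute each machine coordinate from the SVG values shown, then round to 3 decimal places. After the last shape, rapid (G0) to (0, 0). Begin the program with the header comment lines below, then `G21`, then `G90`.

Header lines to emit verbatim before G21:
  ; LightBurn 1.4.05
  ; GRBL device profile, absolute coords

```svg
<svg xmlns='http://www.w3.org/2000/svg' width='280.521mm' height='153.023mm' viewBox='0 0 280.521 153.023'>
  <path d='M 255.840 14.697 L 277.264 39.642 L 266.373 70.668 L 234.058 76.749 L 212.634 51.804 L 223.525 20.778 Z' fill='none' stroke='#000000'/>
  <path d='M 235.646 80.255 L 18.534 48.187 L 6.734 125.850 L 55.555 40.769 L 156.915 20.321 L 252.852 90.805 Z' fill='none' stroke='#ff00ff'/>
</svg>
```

; LightBurn 1.4.05
; GRBL device profile, absolute coords
G21
G90
G0 X255.840 Y138.326
M3 S464
G01 X277.264 Y113.381 F1345
G01 X266.373 Y82.355
G01 X234.058 Y76.274
G01 X212.634 Y101.219
G01 X223.525 Y132.245
G01 X255.840 Y138.326
G0 X235.646 Y72.768
M3 S271
G01 X18.534 Y104.836 F3636
G01 X6.734 Y27.173
G01 X55.555 Y112.254
G01 X156.915 Y132.702
G01 X252.852 Y62.218
G01 X235.646 Y72.768
M5
G0 X0.000 Y0.000

1 u = 1 mm; y_m = 153.023 − y.

[1] `<path>` regular polygon, #000000→score S464 F1345: (255.840,138.326) → (277.264,113.381) → (266.373,82.355) → (234.058,76.274) → (212.634,101.219) → (223.525,132.245) → (255.840,138.326) (closed)

[2] `<path>` closed polygon, #ff00ff→engrave S271 F3636: (235.646,72.768) → (18.534,104.836) → (6.734,27.173) → (55.555,112.254) → (156.915,132.702) → (252.852,62.218) → (235.646,72.768) (closed)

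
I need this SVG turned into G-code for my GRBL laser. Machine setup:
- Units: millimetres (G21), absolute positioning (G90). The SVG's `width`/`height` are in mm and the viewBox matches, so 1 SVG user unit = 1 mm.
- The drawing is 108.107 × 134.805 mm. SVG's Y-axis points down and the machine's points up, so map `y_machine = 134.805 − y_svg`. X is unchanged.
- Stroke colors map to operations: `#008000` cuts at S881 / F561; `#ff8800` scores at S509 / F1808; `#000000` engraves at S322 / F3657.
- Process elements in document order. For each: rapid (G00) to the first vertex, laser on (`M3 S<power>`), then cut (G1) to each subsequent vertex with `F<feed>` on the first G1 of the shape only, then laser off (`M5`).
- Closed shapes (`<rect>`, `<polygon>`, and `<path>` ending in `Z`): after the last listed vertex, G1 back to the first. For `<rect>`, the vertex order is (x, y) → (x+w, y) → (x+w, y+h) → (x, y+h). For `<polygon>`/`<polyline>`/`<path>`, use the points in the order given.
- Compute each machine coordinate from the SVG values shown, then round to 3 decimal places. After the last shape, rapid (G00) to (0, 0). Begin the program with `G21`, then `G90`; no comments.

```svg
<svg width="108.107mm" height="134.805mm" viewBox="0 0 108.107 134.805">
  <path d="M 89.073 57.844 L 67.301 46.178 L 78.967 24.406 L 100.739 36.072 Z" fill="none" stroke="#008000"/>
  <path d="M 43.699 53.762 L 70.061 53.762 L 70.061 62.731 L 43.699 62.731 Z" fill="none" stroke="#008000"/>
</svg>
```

1 u = 1 mm; y_m = 134.805 − y.

[1] `<path>` regular polygon, #008000→cut S881 F561: (89.073,76.961) → (67.301,88.627) → (78.967,110.399) → (100.739,98.733) → (89.073,76.961) (closed)

[2] `<path>` rectangle, #008000→cut S881 F561: (43.699,81.043) → (70.061,81.043) → (70.061,72.074) → (43.699,72.074) → (43.699,81.043) (closed)

G21
G90
G00 X89.073 Y76.961
M3 S881
G1 X67.301 Y88.627 F561
G1 X78.967 Y110.399
G1 X100.739 Y98.733
G1 X89.073 Y76.961
M5
G00 X43.699 Y81.043
M3 S881
G1 X70.061 Y81.043 F561
G1 X70.061 Y72.074
G1 X43.699 Y72.074
G1 X43.699 Y81.043
M5
G00 X0.000 Y0.000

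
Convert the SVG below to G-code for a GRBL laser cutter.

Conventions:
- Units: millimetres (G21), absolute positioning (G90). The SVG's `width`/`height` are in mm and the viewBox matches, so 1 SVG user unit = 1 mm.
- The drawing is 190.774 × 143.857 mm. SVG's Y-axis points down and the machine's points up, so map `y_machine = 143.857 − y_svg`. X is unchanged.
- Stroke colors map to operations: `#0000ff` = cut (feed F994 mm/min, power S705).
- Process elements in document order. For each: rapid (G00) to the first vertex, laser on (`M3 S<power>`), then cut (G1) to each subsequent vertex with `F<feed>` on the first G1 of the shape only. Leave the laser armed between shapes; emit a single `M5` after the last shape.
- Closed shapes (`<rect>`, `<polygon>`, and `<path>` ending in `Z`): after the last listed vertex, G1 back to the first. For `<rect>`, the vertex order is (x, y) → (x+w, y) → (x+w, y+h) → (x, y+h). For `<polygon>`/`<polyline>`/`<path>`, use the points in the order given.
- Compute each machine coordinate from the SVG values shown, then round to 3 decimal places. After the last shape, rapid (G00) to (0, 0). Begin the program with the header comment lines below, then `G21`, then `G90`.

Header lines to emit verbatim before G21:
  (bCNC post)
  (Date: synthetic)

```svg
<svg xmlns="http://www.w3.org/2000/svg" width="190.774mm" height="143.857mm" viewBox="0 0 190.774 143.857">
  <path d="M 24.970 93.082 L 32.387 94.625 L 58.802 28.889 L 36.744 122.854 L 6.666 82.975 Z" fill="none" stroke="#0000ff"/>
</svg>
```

(bCNC post)
(Date: synthetic)
G21
G90
G00 X24.970 Y50.775
M3 S705
G1 X32.387 Y49.232 F994
G1 X58.802 Y114.968
G1 X36.744 Y21.003
G1 X6.666 Y60.882
G1 X24.970 Y50.775
M5
G00 X0.000 Y0.000

Since the viewBox matches the mm dimensions, user units are millimetres directly. The only transform is the Y-flip y_m = 143.857 − y_svg.

Shape 1 is a closed polygon drawn with `<path>`. Its stroke #0000ff means cut at S705, F994. After flipping Y the toolpath is (24.970,50.775) → (32.387,49.232) → (58.802,114.968) → (36.744,21.003) → (6.666,60.882) → (24.970,50.775), returning to the start.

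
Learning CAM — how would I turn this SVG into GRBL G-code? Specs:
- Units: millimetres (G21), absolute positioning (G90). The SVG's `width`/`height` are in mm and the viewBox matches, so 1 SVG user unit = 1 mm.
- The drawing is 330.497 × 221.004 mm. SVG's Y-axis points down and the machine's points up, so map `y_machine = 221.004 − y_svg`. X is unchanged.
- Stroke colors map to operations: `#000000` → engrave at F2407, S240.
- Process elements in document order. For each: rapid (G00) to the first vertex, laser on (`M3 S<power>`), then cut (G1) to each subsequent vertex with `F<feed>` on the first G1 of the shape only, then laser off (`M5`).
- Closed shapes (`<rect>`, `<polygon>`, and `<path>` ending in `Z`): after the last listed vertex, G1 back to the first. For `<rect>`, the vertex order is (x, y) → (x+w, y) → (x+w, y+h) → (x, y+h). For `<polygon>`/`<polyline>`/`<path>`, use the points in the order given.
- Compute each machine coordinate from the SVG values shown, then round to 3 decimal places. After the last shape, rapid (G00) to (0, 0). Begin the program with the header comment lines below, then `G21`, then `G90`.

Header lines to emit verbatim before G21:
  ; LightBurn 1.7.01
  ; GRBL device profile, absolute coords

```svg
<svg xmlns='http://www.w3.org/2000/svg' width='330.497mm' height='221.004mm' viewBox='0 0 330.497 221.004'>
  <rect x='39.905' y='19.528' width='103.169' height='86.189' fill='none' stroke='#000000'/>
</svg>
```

viewBox `0 0 330.497 221.004` with mm width/height → 1 unit = 1 mm. Flip: y_m = 221.004 − y_svg.

**Shape 1** — `<rect>` rectangle, stroke `#000000` → engrave (S240, F2407). Machine vertices: (39.905,201.476) → (143.074,201.476) → (143.074,115.287) → (39.905,115.287) → (39.905,201.476). Closed: final G1 returns to the first vertex.

; LightBurn 1.7.01
; GRBL device profile, absolute coords
G21
G90
G00 X39.905 Y201.476
M3 S240
G1 X143.074 Y201.476 F2407
G1 X143.074 Y115.287
G1 X39.905 Y115.287
G1 X39.905 Y201.476
M5
G00 X0.000 Y0.000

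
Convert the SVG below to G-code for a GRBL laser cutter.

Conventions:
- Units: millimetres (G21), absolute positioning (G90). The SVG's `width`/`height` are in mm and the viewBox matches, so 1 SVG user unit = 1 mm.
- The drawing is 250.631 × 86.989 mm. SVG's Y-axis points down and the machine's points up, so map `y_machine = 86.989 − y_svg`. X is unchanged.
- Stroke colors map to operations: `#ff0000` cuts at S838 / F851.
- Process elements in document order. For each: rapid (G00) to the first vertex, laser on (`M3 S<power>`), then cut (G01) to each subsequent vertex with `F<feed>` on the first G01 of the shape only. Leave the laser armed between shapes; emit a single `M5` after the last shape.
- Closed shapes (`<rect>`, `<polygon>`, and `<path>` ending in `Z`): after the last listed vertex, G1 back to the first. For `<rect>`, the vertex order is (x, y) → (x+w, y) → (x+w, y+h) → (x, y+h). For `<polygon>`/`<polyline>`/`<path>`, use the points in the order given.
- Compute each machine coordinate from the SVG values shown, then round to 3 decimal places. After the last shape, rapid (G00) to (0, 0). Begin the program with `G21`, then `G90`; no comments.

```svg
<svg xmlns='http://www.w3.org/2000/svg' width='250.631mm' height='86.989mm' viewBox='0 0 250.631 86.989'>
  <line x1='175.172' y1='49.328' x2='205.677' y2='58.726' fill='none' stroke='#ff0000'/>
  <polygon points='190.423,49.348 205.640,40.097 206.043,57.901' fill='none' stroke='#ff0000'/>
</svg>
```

G21
G90
G00 X175.172 Y37.661
M3 S838
G01 X205.677 Y28.263 F851
G00 X190.423 Y37.641
M3 S838
G01 X205.640 Y46.892 F851
G01 X206.043 Y29.088
G01 X190.423 Y37.641
M5
G00 X0.000 Y0.000

Since the viewBox matches the mm dimensions, user units are millimetres directly. The only transform is the Y-flip y_m = 86.989 − y_svg.

Shape 1 is a line segment drawn with `<line>`. Its stroke #ff0000 means cut at S838, F851. After flipping Y the toolpath is (175.172,37.661) → (205.677,28.263).

Shape 2 is a regular polygon drawn with `<polygon>`. Its stroke #ff0000 means cut at S838, F851. After flipping Y the toolpath is (190.423,37.641) → (205.640,46.892) → (206.043,29.088) → (190.423,37.641), returning to the start.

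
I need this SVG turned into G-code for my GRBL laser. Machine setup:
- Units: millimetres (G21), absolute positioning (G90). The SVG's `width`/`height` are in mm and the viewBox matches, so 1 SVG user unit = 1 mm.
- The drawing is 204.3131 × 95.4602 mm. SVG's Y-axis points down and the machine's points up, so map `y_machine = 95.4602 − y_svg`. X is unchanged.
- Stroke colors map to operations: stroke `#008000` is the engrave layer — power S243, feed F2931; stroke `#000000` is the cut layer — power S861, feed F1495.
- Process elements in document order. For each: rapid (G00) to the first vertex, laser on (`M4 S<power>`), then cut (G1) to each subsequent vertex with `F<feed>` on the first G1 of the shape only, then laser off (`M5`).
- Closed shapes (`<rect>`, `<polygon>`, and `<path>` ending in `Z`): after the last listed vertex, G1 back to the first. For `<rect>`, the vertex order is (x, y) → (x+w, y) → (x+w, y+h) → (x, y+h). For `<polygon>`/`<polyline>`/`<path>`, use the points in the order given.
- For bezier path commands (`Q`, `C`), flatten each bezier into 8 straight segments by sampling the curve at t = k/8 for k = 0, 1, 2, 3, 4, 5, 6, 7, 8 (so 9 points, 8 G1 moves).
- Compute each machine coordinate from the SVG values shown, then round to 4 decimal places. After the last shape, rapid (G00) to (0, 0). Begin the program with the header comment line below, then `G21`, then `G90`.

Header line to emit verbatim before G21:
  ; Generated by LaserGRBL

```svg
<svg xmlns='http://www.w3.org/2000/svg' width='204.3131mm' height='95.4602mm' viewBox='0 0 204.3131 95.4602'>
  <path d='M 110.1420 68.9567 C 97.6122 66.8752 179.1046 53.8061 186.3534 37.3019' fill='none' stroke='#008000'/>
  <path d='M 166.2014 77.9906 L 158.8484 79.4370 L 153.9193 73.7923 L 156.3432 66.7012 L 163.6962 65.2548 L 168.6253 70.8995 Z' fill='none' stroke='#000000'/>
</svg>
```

viewBox `0 0 204.3131 95.4602` with mm width/height → 1 unit = 1 mm. Flip: y_m = 95.4602 − y_svg.

**Shape 1** — `<path>` cubic bezier, stroke `#008000` → engrave (S243, F2931). Control points (SVG): P0=(110.1420,68.9567), P1=(97.6122,66.8752), P2=(179.1046,53.8061), P3=(186.3534,37.3019); sampled at t=k/8. Machine vertices: (110.1420,26.5035) → (109.5220,27.7844) → (115.7447,30.0068) → (126.8382,33.0823) → (140.8307,36.9224) → (155.7504,41.4385) → (169.6253,46.5422) → (180.4836,52.1450) → (186.3534,58.1583). Open path.

**Shape 2** — `<path>` regular polygon, stroke `#000000` → cut (S861, F1495). Machine vertices: (166.2014,17.4696) → (158.8484,16.0232) → (153.9193,21.6679) → (156.3432,28.7590) → (163.6962,30.2054) → (168.6253,24.5607) → (166.2014,17.4696). Closed: final G1 returns to the first vertex.

; Generated by LaserGRBL
G21
G90
G00 X110.1420 Y26.5035
M4 S243
G1 X109.5220 Y27.7844 F2931
G1 X115.7447 Y30.0068
G1 X126.8382 Y33.0823
G1 X140.8307 Y36.9224
G1 X155.7504 Y41.4385
G1 X169.6253 Y46.5422
G1 X180.4836 Y52.1450
G1 X186.3534 Y58.1583
M5
G00 X166.2014 Y17.4696
M4 S861
G1 X158.8484 Y16.0232 F1495
G1 X153.9193 Y21.6679
G1 X156.3432 Y28.7590
G1 X163.6962 Y30.2054
G1 X168.6253 Y24.5607
G1 X166.2014 Y17.4696
M5
G00 X0.0000 Y0.0000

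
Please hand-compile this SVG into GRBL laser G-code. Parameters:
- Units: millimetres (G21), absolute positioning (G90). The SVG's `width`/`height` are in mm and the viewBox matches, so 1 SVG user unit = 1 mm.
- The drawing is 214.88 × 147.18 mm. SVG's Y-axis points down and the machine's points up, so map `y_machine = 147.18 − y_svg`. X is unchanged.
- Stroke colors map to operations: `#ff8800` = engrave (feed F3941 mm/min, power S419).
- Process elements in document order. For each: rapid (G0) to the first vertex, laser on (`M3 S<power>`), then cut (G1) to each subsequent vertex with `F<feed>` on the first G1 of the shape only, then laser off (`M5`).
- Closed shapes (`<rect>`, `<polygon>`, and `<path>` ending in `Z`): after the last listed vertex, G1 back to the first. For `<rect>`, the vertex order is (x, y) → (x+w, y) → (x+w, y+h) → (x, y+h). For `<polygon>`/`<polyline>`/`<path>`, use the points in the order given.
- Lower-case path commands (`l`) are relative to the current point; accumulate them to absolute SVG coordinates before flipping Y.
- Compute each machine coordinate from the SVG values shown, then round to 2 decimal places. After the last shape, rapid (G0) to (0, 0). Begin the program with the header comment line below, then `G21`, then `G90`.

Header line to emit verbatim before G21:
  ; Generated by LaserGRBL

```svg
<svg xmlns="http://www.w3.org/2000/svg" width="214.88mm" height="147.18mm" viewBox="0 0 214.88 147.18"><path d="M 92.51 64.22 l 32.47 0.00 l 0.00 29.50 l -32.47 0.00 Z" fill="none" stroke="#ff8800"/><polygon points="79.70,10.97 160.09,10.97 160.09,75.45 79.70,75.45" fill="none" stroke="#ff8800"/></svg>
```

viewBox `0 0 214.88 147.18` with mm width/height → 1 unit = 1 mm. Flip: y_m = 147.18 − y_svg.

**Shape 1** — `<path>` rectangle, stroke `#ff8800` → engrave (S419, F3941). Machine vertices: (92.51,82.96) → (124.98,82.96) → (124.98,53.46) → (92.51,53.46) → (92.51,82.96). Closed: final G1 returns to the first vertex.

**Shape 2** — `<polygon>` rectangle, stroke `#ff8800` → engrave (S419, F3941). Machine vertices: (79.70,136.21) → (160.09,136.21) → (160.09,71.73) → (79.70,71.73) → (79.70,136.21). Closed: final G1 returns to the first vertex.

; Generated by LaserGRBL
G21
G90
G0 X92.51 Y82.96
M3 S419
G1 X124.98 Y82.96 F3941
G1 X124.98 Y53.46
G1 X92.51 Y53.46
G1 X92.51 Y82.96
M5
G0 X79.70 Y136.21
M3 S419
G1 X160.09 Y136.21 F3941
G1 X160.09 Y71.73
G1 X79.70 Y71.73
G1 X79.70 Y136.21
M5
G0 X0.00 Y0.00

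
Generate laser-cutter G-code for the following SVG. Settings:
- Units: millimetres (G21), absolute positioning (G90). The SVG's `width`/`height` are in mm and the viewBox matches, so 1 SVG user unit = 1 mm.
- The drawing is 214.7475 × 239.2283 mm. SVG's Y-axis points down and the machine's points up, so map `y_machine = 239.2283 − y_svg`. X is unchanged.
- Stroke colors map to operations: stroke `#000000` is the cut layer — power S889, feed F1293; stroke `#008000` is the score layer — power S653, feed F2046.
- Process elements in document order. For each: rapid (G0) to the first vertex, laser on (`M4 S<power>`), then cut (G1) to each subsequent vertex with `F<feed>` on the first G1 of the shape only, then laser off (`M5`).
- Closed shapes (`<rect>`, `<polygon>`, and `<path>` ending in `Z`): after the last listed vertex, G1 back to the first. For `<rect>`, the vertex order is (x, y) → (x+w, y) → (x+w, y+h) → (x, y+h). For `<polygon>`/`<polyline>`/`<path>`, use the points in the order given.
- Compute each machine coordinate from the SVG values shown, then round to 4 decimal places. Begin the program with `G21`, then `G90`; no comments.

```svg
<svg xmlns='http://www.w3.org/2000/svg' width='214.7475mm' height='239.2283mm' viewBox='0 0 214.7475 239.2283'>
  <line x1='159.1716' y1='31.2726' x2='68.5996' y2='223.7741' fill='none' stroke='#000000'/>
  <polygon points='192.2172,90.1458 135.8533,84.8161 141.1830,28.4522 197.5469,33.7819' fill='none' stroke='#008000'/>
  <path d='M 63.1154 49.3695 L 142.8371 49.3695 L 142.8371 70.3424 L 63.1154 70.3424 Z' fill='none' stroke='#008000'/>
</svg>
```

G21
G90
G0 X159.1716 Y207.9557
M4 S889
G1 X68.5996 Y15.4542 F1293
M5
G0 X192.2172 Y149.0825
M4 S653
G1 X135.8533 Y154.4122 F2046
G1 X141.1830 Y210.7761
G1 X197.5469 Y205.4464
G1 X192.2172 Y149.0825
M5
G0 X63.1154 Y189.8588
M4 S653
G1 X142.8371 Y189.8588 F2046
G1 X142.8371 Y168.8859
G1 X63.1154 Y168.8859
G1 X63.1154 Y189.8588
M5

viewBox `0 0 214.7475 239.2283` with mm width/height → 1 unit = 1 mm. Flip: y_m = 239.2283 − y_svg.

**Shape 1** — `<line>` line segment, stroke `#000000` → cut (S889, F1293). Machine vertices: (159.1716,207.9557) → (68.5996,15.4542). Open path.

**Shape 2** — `<polygon>` regular polygon, stroke `#008000` → score (S653, F2046). Machine vertices: (192.2172,149.0825) → (135.8533,154.4122) → (141.1830,210.7761) → (197.5469,205.4464) → (192.2172,149.0825). Closed: final G1 returns to the first vertex.

**Shape 3** — `<path>` rectangle, stroke `#008000` → score (S653, F2046). Machine vertices: (63.1154,189.8588) → (142.8371,189.8588) → (142.8371,168.8859) → (63.1154,168.8859) → (63.1154,189.8588). Closed: final G1 returns to the first vertex.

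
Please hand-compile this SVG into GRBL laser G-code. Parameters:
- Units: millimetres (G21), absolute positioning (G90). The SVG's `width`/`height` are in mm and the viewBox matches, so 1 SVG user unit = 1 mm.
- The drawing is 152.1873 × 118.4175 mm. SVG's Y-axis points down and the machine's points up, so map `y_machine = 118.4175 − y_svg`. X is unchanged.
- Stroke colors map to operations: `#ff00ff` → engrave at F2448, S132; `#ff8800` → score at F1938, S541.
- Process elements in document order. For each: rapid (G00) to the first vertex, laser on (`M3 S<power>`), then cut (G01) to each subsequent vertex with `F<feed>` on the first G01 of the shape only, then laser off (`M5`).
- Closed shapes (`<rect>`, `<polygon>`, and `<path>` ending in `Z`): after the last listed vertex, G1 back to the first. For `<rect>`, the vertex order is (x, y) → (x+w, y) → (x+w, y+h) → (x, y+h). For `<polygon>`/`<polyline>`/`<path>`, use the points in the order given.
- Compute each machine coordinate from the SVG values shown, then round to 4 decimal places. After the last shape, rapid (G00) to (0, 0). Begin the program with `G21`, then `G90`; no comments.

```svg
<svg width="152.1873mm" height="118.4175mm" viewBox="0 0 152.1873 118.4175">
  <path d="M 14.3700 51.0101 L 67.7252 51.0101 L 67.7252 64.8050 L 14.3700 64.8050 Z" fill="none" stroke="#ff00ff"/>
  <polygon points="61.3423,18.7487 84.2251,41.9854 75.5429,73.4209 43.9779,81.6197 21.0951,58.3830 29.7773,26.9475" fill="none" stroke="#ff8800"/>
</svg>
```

G21
G90
G00 X14.3700 Y67.4074
M3 S132
G01 X67.7252 Y67.4074 F2448
G01 X67.7252 Y53.6125
G01 X14.3700 Y53.6125
G01 X14.3700 Y67.4074
M5
G00 X61.3423 Y99.6688
M3 S541
G01 X84.2251 Y76.4321 F1938
G01 X75.5429 Y44.9966
G01 X43.9779 Y36.7978
G01 X21.0951 Y60.0345
G01 X29.7773 Y91.4700
G01 X61.3423 Y99.6688
M5
G00 X0.0000 Y0.0000

Since the viewBox matches the mm dimensions, user units are millimetres directly. The only transform is the Y-flip y_m = 118.4175 − y_svg.

Shape 1 is a rectangle drawn with `<path>`. Its stroke #ff00ff means engrave at S132, F2448. After flipping Y the toolpath is (14.3700,67.4074) → (67.7252,67.4074) → (67.7252,53.6125) → (14.3700,53.6125) → (14.3700,67.4074), returning to the start.

Shape 2 is a regular polygon drawn with `<polygon>`. Its stroke #ff8800 means score at S541, F1938. After flipping Y the toolpath is (61.3423,99.6688) → (84.2251,76.4321) → (75.5429,44.9966) → (43.9779,36.7978) → (21.0951,60.0345) → (29.7773,91.4700) → (61.3423,99.6688), returning to the start.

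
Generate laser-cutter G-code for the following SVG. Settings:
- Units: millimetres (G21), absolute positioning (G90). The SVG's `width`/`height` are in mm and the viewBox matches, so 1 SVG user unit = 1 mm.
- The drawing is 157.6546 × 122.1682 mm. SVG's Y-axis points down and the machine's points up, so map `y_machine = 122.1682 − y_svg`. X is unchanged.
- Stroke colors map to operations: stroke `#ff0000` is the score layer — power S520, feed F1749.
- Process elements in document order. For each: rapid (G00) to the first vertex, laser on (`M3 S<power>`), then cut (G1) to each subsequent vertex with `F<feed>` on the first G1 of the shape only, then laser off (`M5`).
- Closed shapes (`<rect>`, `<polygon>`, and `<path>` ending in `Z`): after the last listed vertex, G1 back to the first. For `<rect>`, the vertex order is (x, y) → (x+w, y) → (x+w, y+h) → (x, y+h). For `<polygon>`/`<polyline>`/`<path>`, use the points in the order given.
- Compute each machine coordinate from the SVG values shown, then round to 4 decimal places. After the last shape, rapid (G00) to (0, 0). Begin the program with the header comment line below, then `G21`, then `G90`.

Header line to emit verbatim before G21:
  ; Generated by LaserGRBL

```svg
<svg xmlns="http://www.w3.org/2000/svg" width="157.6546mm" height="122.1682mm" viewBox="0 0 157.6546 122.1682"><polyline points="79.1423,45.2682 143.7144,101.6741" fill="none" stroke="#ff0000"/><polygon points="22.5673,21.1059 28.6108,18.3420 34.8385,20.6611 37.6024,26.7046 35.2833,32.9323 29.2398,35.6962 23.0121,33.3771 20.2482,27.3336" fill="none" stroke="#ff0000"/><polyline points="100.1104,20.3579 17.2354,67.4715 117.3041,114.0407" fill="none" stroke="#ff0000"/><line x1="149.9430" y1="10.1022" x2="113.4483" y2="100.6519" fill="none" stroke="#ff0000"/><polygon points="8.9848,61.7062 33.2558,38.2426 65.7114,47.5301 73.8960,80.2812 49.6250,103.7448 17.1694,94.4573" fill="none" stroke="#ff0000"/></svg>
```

viewBox `0 0 157.6546 122.1682` with mm width/height → 1 unit = 1 mm. Flip: y_m = 122.1682 − y_svg.

**Shape 1** — `<polyline>` line segment, stroke `#ff0000` → score (S520, F1749). Machine vertices: (79.1423,76.9000) → (143.7144,20.4941). Open path.

**Shape 2** — `<polygon>` regular polygon, stroke `#ff0000` → score (S520, F1749). Machine vertices: (22.5673,101.0623) → (28.6108,103.8262) → (34.8385,101.5071) → (37.6024,95.4636) → (35.2833,89.2359) → (29.2398,86.4720) → (23.0121,88.7911) → (20.2482,94.8346) → (22.5673,101.0623). Closed: final G1 returns to the first vertex.

**Shape 3** — `<polyline>` open polyline, stroke `#ff0000` → score (S520, F1749). Machine vertices: (100.1104,101.8103) → (17.2354,54.6967) → (117.3041,8.1275). Open path.

**Shape 4** — `<line>` line segment, stroke `#ff0000` → score (S520, F1749). Machine vertices: (149.9430,112.0660) → (113.4483,21.5163). Open path.

**Shape 5** — `<polygon>` regular polygon, stroke `#ff0000` → score (S520, F1749). Machine vertices: (8.9848,60.4620) → (33.2558,83.9256) → (65.7114,74.6381) → (73.8960,41.8870) → (49.6250,18.4234) → (17.1694,27.7109) → (8.9848,60.4620). Closed: final G1 returns to the first vertex.

; Generated by LaserGRBL
G21
G90
G00 X79.1423 Y76.9000
M3 S520
G1 X143.7144 Y20.4941 F1749
M5
G00 X22.5673 Y101.0623
M3 S520
G1 X28.6108 Y103.8262 F1749
G1 X34.8385 Y101.5071
G1 X37.6024 Y95.4636
G1 X35.2833 Y89.2359
G1 X29.2398 Y86.4720
G1 X23.0121 Y88.7911
G1 X20.2482 Y94.8346
G1 X22.5673 Y101.0623
M5
G00 X100.1104 Y101.8103
M3 S520
G1 X17.2354 Y54.6967 F1749
G1 X117.3041 Y8.1275
M5
G00 X149.9430 Y112.0660
M3 S520
G1 X113.4483 Y21.5163 F1749
M5
G00 X8.9848 Y60.4620
M3 S520
G1 X33.2558 Y83.9256 F1749
G1 X65.7114 Y74.6381
G1 X73.8960 Y41.8870
G1 X49.6250 Y18.4234
G1 X17.1694 Y27.7109
G1 X8.9848 Y60.4620
M5
G00 X0.0000 Y0.0000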